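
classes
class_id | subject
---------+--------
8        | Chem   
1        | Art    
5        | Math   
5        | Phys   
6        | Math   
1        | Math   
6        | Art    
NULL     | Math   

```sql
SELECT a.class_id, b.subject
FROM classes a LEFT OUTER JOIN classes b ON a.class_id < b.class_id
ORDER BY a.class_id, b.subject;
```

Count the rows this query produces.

20

LEFT JOIN keeps every row from `classes a`; unmatched rows get NULL for `classes b`'s columns.
Matching on a.class_id < b.class_id. A NULL in a compared column never satisfies the condition.
- a (class_id=8) has no partner → padded with NULL.
- a (class_id=1) pairs with 5 row(s) of b.
- a (class_id=5) pairs with 3 row(s) of b.
- a (class_id=5) pairs with 3 row(s) of b.
- a (class_id=6) pairs with 1 row(s) of b.
- a (class_id=1) pairs with 5 row(s) of b.
- a (class_id=6) pairs with 1 row(s) of b.
- a (class_id=NULL) has no partner → padded with NULL.
Total: 18 matched + 2 padded = 20 rows.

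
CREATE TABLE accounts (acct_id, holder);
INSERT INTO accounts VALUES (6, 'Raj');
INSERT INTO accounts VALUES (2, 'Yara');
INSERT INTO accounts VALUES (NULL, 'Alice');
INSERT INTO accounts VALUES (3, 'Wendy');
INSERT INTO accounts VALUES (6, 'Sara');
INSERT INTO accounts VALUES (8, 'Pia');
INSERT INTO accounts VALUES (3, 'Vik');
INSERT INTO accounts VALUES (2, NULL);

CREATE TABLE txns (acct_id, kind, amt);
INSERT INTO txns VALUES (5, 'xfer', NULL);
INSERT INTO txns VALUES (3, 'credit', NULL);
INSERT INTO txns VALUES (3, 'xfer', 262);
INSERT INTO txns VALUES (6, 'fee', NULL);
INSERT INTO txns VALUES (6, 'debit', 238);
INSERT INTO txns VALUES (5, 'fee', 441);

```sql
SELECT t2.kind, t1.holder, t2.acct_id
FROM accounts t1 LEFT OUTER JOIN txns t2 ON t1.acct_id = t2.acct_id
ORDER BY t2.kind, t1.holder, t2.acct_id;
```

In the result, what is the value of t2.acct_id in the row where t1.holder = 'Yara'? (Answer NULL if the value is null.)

NULL

LEFT JOIN keeps every row from `accounts`; unmatched rows get NULL for `txns`'s columns.
Matching on t1.acct_id = t2.acct_id. A NULL in a compared column never satisfies the condition.
- acct_id=6: 2 matching t2 row(s), so 2 row(s) emitted.
- acct_id=2: no t2 row matches, row kept with t2 columns NULL.
- acct_id=NULL: no t2 row matches, row kept with t2 columns NULL.
- acct_id=3: 2 matching t2 row(s), so 2 row(s) emitted.
- acct_id=6: 2 matching t2 row(s), so 2 row(s) emitted.
- acct_id=8: no t2 row matches, row kept with t2 columns NULL.
- acct_id=3: 2 matching t2 row(s), so 2 row(s) emitted.
- acct_id=2: no t2 row matches, row kept with t2 columns NULL.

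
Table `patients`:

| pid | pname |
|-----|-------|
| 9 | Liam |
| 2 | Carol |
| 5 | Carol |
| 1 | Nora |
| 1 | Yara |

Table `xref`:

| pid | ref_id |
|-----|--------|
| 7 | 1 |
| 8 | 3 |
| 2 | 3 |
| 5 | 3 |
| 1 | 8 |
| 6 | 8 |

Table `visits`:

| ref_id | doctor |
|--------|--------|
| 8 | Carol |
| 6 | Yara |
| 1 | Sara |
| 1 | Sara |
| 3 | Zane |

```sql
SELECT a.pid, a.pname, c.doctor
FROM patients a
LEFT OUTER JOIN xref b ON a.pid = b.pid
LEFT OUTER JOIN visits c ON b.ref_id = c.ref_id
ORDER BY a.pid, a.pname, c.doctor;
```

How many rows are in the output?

Evaluate left to right. First `patients a LEFT JOIN xref b` on pid: 5 row(s).
Then LEFT JOIN `visits c` on ref_id: each of those 5 rows is kept; rows whose b.ref_id has no match in c get NULL for c's columns.
Result: 5 row(s).

5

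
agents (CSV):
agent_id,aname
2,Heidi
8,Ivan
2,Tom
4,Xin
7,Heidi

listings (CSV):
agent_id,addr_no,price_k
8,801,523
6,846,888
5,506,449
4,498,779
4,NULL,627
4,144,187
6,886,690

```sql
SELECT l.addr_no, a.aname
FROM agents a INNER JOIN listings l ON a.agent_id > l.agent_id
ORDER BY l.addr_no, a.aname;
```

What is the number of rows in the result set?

12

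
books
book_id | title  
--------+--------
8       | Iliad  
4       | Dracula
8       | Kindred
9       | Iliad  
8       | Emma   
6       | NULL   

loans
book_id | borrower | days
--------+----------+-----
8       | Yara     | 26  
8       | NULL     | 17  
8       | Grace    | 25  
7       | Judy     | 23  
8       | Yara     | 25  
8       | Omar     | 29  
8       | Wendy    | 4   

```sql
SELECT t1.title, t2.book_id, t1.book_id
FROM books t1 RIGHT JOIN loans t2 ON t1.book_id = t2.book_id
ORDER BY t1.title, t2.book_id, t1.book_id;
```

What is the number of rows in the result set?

19

RIGHT JOIN keeps every row from `loans`; unmatched rows get NULL for `books`'s columns.
Matching on t1.book_id = t2.book_id.
- book_id=8: 6 matching t2 row(s), so 6 row(s) emitted.
- book_id=4: no matching t2 row.
- book_id=8: 6 matching t2 row(s), so 6 row(s) emitted.
- book_id=9: no matching t2 row.
- book_id=8: 6 matching t2 row(s), so 6 row(s) emitted.
- book_id=6: no matching t2 row.
- plus 1 unmatched t2 row(s), each kept with NULL t1 columns.
Total: 18 matched + 1 padded = 19 rows.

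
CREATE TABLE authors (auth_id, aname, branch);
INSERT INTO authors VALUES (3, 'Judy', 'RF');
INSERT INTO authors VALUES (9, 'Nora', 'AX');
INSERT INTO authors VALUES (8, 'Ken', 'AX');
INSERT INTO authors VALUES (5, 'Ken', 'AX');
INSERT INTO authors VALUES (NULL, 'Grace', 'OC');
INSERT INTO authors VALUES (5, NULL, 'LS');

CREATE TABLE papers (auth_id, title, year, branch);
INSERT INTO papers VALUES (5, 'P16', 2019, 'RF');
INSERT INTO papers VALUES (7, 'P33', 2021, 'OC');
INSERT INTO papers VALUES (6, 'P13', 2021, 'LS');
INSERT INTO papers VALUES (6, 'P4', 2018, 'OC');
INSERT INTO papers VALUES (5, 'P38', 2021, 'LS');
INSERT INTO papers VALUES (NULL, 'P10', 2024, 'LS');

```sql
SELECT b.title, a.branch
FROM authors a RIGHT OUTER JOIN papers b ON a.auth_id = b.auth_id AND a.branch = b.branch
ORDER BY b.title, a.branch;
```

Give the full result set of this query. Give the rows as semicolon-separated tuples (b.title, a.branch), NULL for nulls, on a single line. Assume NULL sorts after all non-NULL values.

RIGHT JOIN keeps every row from `papers`; unmatched rows get NULL for `authors`'s columns.
Matching on a.auth_id = b.auth_id AND a.branch = b.branch. A NULL in a compared column never satisfies the condition.
- a[0] auth_id=3, branch=RF → no match.
- a[1] auth_id=9, branch=AX → no match.
- a[2] auth_id=8, branch=AX → no match.
- a[3] auth_id=5, branch=AX → no match.
- a[4] auth_id=NULL, branch=OC → no match.
- a[5] auth_id=5, branch=LS → 1 match(es) in b → 1 row(s).
- 5 b row(s) had no a match → kept, a columns NULL.
After projecting and ordering:
b.title | a.branch
P10 | NULL
P13 | NULL
P16 | NULL
P33 | NULL
P38 | LS
P4 | NULL

(P10, NULL); (P13, NULL); (P16, NULL); (P33, NULL); (P38, LS); (P4, NULL)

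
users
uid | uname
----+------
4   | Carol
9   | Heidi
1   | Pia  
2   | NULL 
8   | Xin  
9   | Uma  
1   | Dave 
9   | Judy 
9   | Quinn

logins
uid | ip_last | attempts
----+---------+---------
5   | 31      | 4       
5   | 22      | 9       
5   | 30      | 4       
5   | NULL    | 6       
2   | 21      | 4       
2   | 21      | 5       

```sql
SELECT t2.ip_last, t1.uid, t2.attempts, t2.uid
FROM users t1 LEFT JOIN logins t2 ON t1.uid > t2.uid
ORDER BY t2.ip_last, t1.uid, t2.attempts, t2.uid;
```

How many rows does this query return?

35

LEFT JOIN keeps every row from `users`; unmatched rows get NULL for `logins`'s columns.
Matching on t1.uid > t2.uid.
Matched pairs: 32; unmatched t1 rows kept: 3.
Total: 32 matched + 3 padded = 35 rows.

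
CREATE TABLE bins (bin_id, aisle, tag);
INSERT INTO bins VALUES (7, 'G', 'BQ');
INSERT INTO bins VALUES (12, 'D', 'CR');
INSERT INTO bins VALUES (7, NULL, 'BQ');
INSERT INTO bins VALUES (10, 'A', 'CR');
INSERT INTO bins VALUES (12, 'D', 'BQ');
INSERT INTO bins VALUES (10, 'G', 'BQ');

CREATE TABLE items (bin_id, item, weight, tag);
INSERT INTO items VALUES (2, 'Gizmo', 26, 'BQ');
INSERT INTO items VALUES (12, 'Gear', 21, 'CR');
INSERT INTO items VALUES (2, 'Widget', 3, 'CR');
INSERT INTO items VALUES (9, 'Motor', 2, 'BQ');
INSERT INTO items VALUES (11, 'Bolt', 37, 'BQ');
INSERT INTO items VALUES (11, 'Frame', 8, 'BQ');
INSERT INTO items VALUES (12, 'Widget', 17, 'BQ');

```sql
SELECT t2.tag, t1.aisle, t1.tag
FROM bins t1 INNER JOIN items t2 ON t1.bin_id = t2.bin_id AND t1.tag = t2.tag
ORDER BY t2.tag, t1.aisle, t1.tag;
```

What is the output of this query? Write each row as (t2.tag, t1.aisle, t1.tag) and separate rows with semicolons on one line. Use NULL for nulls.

INNER JOIN keeps only pairs where the ON condition holds.
Matching on t1.bin_id = t2.bin_id AND t1.tag = t2.tag.
Matched pairs: 2.

(BQ, D, BQ); (CR, D, CR)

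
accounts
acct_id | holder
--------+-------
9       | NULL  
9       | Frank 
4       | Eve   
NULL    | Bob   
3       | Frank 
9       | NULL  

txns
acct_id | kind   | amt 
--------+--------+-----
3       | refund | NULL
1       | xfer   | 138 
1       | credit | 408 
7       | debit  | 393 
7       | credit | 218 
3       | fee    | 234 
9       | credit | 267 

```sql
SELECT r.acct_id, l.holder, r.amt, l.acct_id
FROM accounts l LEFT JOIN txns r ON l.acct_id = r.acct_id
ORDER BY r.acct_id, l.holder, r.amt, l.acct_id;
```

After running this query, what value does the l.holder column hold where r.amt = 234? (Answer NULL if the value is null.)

LEFT JOIN keeps every row from `accounts`; unmatched rows get NULL for `txns`'s columns.
Matching on l.acct_id = r.acct_id. A NULL in a compared column never satisfies the condition.
- l[0] acct_id=9 → 1 match(es) in r → 1 row(s).
- l[1] acct_id=9 → 1 match(es) in r → 1 row(s).
- l[2] acct_id=4 → no match; kept with NULLs on the r side.
- l[3] acct_id=NULL → no match; kept with NULLs on the r side.
- l[4] acct_id=3 → 2 match(es) in r → 2 row(s).
- l[5] acct_id=9 → 1 match(es) in r → 1 row(s).

Frank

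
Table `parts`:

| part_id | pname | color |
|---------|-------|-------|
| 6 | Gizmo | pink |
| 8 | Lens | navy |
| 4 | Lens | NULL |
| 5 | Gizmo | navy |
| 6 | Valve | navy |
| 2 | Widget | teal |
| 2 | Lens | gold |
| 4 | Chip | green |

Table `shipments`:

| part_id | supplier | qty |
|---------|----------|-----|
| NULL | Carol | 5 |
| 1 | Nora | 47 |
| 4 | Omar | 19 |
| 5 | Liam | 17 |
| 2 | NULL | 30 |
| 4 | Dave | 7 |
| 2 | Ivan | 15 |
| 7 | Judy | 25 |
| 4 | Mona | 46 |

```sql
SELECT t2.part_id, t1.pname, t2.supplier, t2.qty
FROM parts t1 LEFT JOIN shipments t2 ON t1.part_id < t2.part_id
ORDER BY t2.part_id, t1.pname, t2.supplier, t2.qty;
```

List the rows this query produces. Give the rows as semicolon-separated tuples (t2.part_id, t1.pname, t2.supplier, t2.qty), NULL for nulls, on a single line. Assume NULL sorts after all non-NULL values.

LEFT JOIN keeps every row from `parts`; unmatched rows get NULL for `shipments`'s columns.
Matching on t1.part_id < t2.part_id. A NULL in a compared column never satisfies the condition.
Matched pairs: 17; unmatched t1 rows kept: 1.

(4, Lens, Dave, 7); (4, Lens, Mona, 46); (4, Lens, Omar, 19); (4, Widget, Dave, 7); (4, Widget, Mona, 46); (4, Widget, Omar, 19); (5, Chip, Liam, 17); (5, Lens, Liam, 17); (5, Lens, Liam, 17); (5, Widget, Liam, 17); (7, Chip, Judy, 25); (7, Gizmo, Judy, 25); (7, Gizmo, Judy, 25); (7, Lens, Judy, 25); (7, Lens, Judy, 25); (7, Valve, Judy, 25); (7, Widget, Judy, 25); (NULL, Lens, NULL, NULL)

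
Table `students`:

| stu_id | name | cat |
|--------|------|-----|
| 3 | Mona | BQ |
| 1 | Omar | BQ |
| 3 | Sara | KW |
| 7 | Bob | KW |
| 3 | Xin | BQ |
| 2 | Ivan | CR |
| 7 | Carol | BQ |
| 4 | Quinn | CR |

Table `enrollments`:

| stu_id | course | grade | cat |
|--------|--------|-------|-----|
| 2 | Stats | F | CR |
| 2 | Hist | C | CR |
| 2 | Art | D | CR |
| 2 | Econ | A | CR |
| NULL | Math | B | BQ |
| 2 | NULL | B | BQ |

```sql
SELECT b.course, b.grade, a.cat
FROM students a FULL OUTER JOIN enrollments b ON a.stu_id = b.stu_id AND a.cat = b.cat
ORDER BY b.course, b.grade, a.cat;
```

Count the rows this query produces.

13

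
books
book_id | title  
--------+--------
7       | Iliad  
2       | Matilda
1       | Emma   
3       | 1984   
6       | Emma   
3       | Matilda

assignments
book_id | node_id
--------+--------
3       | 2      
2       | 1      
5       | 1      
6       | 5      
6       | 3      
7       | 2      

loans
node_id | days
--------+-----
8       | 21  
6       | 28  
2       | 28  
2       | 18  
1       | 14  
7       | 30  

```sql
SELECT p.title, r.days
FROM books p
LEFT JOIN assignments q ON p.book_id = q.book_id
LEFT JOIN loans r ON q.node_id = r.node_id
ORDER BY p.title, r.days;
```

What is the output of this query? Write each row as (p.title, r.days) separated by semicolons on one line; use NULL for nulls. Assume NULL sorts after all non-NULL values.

(1984, 18); (1984, 28); (Emma, NULL); (Emma, NULL); (Emma, NULL); (Iliad, 18); (Iliad, 28); (Matilda, 14); (Matilda, 18); (Matilda, 28)

Joins associate left-to-right: books LEFT JOIN assignments on book_id gives 7 intermediate row(s).
Then LEFT JOIN `loans r` on node_id: each of those 7 rows is kept; rows whose q.node_id has no match in r get NULL for r's columns.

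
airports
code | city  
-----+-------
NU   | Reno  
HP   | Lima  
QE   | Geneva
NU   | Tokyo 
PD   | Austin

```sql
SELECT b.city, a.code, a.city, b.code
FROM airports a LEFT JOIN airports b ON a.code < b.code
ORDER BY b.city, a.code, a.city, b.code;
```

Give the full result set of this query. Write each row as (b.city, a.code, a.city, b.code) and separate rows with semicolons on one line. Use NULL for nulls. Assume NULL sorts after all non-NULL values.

(Austin, HP, Lima, PD); (Austin, NU, Reno, PD); (Austin, NU, Tokyo, PD); (Geneva, HP, Lima, QE); (Geneva, NU, Reno, QE); (Geneva, NU, Tokyo, QE); (Geneva, PD, Austin, QE); (Reno, HP, Lima, NU); (Tokyo, HP, Lima, NU); (NULL, QE, Geneva, NULL)

LEFT JOIN keeps every row from `airports a`; unmatched rows get NULL for `airports b`'s columns.
Matching on a.code < b.code.
- a[0] code=NU → 2 match(es) in b → 2 row(s).
- a[1] code=HP → 4 match(es) in b → 4 row(s).
- a[2] code=QE → no match; kept with NULLs on the b side.
- a[3] code=NU → 2 match(es) in b → 2 row(s).
- a[4] code=PD → 1 match(es) in b → 1 row(s).
After projecting and ordering:
b.city | a.code | a.city | b.code
Austin | HP | Lima | PD
Austin | NU | Reno | PD
Austin | NU | Tokyo | PD
Geneva | HP | Lima | QE
Geneva | NU | Reno | QE
Geneva | NU | Tokyo | QE
Geneva | PD | Austin | QE
Reno | HP | Lima | NU
Tokyo | HP | Lima | NU
NULL | QE | Geneva | NULL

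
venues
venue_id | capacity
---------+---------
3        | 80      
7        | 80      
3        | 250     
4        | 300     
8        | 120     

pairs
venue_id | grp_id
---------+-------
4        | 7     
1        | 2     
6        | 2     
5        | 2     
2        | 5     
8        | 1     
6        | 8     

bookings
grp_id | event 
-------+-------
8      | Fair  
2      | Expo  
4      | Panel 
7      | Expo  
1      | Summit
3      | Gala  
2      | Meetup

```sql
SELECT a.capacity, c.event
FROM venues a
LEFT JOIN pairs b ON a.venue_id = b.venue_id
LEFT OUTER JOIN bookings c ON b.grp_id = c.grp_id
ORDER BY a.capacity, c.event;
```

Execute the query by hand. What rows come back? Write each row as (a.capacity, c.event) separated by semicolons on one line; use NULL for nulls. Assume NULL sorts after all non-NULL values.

(80, NULL); (80, NULL); (120, Summit); (250, NULL); (300, Expo)

Step 1 — a LEFT JOIN b on venue_id → 5 row(s).
Then LEFT JOIN `bookings c` on grp_id: each of those 5 rows is kept; rows whose b.grp_id has no match in c get NULL for c's columns.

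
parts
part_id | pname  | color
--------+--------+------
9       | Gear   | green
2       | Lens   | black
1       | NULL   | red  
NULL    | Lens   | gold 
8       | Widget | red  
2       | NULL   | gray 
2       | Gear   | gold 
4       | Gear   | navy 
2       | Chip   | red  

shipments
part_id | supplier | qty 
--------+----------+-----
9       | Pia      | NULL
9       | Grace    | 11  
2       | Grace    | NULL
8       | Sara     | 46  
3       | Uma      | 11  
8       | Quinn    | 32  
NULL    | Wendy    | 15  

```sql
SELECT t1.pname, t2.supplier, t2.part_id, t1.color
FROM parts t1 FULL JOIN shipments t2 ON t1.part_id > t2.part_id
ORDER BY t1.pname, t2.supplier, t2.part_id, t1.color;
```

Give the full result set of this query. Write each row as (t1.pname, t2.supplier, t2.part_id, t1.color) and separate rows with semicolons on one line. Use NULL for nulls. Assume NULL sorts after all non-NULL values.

FULL OUTER JOIN keeps every row from both sides; unmatched rows get NULL for the other side's columns.
Matching on t1.part_id > t2.part_id. A NULL in a compared column never satisfies the condition.
Matched pairs: 8; unmatched t1 rows kept: 6; unmatched t2 rows kept: 3.

(Chip, NULL, NULL, red); (Gear, Grace, 2, green); (Gear, Grace, 2, navy); (Gear, Quinn, 8, green); (Gear, Sara, 8, green); (Gear, Uma, 3, green); (Gear, Uma, 3, navy); (Gear, NULL, NULL, gold); (Lens, NULL, NULL, black); (Lens, NULL, NULL, gold); (Widget, Grace, 2, red); (Widget, Uma, 3, red); (NULL, Grace, 9, NULL); (NULL, Pia, 9, NULL); (NULL, Wendy, NULL, NULL); (NULL, NULL, NULL, gray); (NULL, NULL, NULL, red)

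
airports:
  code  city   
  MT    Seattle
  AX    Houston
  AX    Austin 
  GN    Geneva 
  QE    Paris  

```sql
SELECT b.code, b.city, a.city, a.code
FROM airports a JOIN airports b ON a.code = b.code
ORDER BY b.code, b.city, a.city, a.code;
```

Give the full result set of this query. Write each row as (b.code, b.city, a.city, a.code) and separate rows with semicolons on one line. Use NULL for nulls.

INNER JOIN keeps only pairs where the ON condition holds.
Matching on a.code = b.code.
- a[0] code=MT → 1 match(es) in b → 1 row(s).
- a[1] code=AX → 2 match(es) in b → 2 row(s).
- a[2] code=AX → 2 match(es) in b → 2 row(s).
- a[3] code=GN → 1 match(es) in b → 1 row(s).
- a[4] code=QE → 1 match(es) in b → 1 row(s).
After projecting and ordering:
b.code | b.city | a.city | a.code
AX | Austin | Austin | AX
AX | Austin | Houston | AX
AX | Houston | Austin | AX
AX | Houston | Houston | AX
GN | Geneva | Geneva | GN
MT | Seattle | Seattle | MT
QE | Paris | Paris | QE

(AX, Austin, Austin, AX); (AX, Austin, Houston, AX); (AX, Houston, Austin, AX); (AX, Houston, Houston, AX); (GN, Geneva, Geneva, GN); (MT, Seattle, Seattle, MT); (QE, Paris, Paris, QE)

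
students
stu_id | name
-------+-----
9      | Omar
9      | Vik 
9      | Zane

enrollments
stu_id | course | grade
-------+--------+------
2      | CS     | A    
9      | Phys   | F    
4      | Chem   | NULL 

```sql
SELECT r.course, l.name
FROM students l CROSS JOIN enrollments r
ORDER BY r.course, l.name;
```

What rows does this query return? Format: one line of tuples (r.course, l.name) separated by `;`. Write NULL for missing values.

CROSS JOIN pairs every row of `students` with every row of `enrollments`: 3 × 3 = 9 rows.
After projecting and ordering:
r.course | l.name
CS | Omar
CS | Vik
CS | Zane
Chem | Omar
Chem | Vik
Chem | Zane
Phys | Omar
Phys | Vik
Phys | Zane

(CS, Omar); (CS, Vik); (CS, Zane); (Chem, Omar); (Chem, Vik); (Chem, Zane); (Phys, Omar); (Phys, Vik); (Phys, Zane)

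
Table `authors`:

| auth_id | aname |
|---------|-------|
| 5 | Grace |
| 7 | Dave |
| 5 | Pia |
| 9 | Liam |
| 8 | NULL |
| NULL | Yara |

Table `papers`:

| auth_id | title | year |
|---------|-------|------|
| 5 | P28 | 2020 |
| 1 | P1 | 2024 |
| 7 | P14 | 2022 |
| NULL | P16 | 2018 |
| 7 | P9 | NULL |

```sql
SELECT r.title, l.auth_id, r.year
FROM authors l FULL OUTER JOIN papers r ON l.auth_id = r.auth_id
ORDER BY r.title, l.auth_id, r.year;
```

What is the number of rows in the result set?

FULL OUTER JOIN keeps every row from both sides; unmatched rows get NULL for the other side's columns.
Matching on l.auth_id = r.auth_id. A NULL in a compared column never satisfies the condition.
Matched pairs: 4; unmatched l rows kept: 3; unmatched r rows kept: 2.
Total: 4 matched + 5 padded = 9 rows.

9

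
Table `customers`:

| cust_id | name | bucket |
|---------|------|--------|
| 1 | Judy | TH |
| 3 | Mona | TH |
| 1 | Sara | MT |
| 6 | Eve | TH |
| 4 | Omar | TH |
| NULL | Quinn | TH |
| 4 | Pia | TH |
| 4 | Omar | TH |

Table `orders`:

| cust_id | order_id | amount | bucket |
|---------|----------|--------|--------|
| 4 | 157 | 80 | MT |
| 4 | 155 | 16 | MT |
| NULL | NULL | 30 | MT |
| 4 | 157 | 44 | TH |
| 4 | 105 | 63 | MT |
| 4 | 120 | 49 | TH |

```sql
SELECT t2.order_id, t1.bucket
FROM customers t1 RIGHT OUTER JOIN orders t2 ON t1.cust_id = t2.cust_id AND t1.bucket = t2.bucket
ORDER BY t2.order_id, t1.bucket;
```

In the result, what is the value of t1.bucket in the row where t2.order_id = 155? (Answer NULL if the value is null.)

RIGHT JOIN keeps every row from `orders`; unmatched rows get NULL for `customers`'s columns.
Matching on t1.cust_id = t2.cust_id AND t1.bucket = t2.bucket. A NULL in a compared column never satisfies the condition.
Matched pairs: 6; unmatched t2 rows kept: 4.

NULL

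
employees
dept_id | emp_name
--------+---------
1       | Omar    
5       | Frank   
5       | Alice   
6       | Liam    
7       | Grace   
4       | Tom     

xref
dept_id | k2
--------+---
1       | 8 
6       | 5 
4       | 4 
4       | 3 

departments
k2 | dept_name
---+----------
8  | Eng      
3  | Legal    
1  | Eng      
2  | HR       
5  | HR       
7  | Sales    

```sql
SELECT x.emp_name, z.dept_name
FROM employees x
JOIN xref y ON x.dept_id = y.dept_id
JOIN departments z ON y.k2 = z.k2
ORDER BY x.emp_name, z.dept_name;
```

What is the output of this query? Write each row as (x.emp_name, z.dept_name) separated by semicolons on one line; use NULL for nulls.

Joins associate left-to-right: employees INNER JOIN xref on dept_id gives 4 intermediate row(s).
Then INNER JOIN `departments z` on k2: keep only rows whose y.k2 appears in z.

(Liam, HR); (Omar, Eng); (Tom, Legal)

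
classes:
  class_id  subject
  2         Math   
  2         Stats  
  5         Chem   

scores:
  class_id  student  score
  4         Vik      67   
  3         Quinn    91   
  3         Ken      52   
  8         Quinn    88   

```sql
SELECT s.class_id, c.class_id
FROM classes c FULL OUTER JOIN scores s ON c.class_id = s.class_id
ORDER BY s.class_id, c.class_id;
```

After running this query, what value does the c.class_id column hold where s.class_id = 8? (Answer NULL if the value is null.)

NULL

FULL OUTER JOIN keeps every row from both sides; unmatched rows get NULL for the other side's columns.
Matching on c.class_id = s.class_id.
Matched pairs: 0; unmatched c rows kept: 3; unmatched s rows kept: 4.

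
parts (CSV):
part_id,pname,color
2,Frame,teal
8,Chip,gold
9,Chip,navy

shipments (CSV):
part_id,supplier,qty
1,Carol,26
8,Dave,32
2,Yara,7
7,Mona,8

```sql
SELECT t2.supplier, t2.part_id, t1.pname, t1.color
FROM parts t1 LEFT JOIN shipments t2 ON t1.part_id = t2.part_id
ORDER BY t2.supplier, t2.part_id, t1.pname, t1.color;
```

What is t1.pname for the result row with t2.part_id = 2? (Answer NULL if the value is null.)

LEFT JOIN keeps every row from `parts`; unmatched rows get NULL for `shipments`'s columns.
Matching on t1.part_id = t2.part_id.
- t1 (part_id=2) pairs with 1 row(s) of t2.
- t1 (part_id=8) pairs with 1 row(s) of t2.
- t1 (part_id=9) has no partner → padded with NULL.

Frame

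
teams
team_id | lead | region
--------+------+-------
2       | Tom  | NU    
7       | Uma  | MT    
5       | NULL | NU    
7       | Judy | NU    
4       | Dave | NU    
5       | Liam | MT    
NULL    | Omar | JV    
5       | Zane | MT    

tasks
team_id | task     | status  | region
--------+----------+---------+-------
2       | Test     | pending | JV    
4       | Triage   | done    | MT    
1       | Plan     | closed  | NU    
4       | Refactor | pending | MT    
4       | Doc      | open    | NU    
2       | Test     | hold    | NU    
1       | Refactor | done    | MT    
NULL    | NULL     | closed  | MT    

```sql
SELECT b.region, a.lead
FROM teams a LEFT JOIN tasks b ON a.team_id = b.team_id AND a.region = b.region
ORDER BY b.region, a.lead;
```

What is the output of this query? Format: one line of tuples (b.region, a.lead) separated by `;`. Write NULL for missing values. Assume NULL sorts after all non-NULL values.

(NU, Dave); (NU, Tom); (NULL, Judy); (NULL, Liam); (NULL, Omar); (NULL, Uma); (NULL, Zane); (NULL, NULL)

LEFT JOIN keeps every row from `teams`; unmatched rows get NULL for `tasks`'s columns.
Matching on a.team_id = b.team_id AND a.region = b.region. A NULL in a compared column never satisfies the condition.
- a (team_id=2, region=NU) pairs with 1 row(s) of b.
- a (team_id=7, region=MT) has no partner → padded with NULL.
- a (team_id=5, region=NU) has no partner → padded with NULL.
- a (team_id=7, region=NU) has no partner → padded with NULL.
- a (team_id=4, region=NU) pairs with 1 row(s) of b.
- a (team_id=5, region=MT) has no partner → padded with NULL.
- a (team_id=NULL, region=JV) has no partner → padded with NULL.
- a (team_id=5, region=MT) has no partner → padded with NULL.
After projecting and ordering:
b.region | a.lead
NU | Dave
NU | Tom
NULL | Judy
NULL | Liam
NULL | Omar
NULL | Uma
NULL | Zane
NULL | NULL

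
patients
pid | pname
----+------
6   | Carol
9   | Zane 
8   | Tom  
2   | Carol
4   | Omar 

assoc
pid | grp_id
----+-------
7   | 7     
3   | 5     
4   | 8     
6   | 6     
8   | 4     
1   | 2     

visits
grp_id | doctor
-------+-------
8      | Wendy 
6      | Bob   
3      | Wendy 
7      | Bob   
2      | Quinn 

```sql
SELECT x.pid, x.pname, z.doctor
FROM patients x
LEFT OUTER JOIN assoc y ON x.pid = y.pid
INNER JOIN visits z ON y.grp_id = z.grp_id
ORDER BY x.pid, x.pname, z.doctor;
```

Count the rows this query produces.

2

Joins associate left-to-right: patients LEFT JOIN assoc on pid gives 5 intermediate row(s).
Then INNER JOIN `visits z` on grp_id: keep only rows whose y.grp_id appears in z.
Result: 2 row(s).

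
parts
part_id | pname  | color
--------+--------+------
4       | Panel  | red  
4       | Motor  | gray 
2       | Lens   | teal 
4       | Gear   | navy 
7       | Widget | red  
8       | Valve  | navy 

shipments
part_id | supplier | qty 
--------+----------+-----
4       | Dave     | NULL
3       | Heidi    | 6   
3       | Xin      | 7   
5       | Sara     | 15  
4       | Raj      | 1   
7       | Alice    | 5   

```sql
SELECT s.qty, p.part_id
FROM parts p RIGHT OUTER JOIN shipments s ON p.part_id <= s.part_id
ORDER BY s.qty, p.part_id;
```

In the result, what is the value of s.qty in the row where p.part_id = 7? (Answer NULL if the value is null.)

RIGHT JOIN keeps every row from `shipments`; unmatched rows get NULL for `parts`'s columns.
Matching on p.part_id <= s.part_id.
- part_id=4: 4 matching s row(s), so 4 row(s) emitted.
- part_id=4: 4 matching s row(s), so 4 row(s) emitted.
- part_id=2: 6 matching s row(s), so 6 row(s) emitted.
- part_id=4: 4 matching s row(s), so 4 row(s) emitted.
- part_id=7: 1 matching s row(s), so 1 row(s) emitted.
- part_id=8: no matching s row.
- every s row matched at least one p row.

5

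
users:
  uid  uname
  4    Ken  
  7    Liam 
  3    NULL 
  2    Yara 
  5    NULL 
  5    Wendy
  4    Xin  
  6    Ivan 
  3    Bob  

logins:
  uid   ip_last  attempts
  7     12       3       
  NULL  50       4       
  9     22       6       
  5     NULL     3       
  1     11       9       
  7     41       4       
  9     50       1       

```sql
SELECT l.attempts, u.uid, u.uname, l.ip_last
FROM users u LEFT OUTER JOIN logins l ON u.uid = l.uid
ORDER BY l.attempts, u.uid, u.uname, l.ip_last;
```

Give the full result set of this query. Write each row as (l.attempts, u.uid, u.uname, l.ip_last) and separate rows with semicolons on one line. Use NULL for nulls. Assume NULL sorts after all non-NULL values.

(3, 5, Wendy, NULL); (3, 5, NULL, NULL); (3, 7, Liam, 12); (4, 7, Liam, 41); (NULL, 2, Yara, NULL); (NULL, 3, Bob, NULL); (NULL, 3, NULL, NULL); (NULL, 4, Ken, NULL); (NULL, 4, Xin, NULL); (NULL, 6, Ivan, NULL)

LEFT JOIN keeps every row from `users`; unmatched rows get NULL for `logins`'s columns.
Matching on u.uid = l.uid. A NULL in a compared column never satisfies the condition.
Matched pairs: 4; unmatched u rows kept: 6.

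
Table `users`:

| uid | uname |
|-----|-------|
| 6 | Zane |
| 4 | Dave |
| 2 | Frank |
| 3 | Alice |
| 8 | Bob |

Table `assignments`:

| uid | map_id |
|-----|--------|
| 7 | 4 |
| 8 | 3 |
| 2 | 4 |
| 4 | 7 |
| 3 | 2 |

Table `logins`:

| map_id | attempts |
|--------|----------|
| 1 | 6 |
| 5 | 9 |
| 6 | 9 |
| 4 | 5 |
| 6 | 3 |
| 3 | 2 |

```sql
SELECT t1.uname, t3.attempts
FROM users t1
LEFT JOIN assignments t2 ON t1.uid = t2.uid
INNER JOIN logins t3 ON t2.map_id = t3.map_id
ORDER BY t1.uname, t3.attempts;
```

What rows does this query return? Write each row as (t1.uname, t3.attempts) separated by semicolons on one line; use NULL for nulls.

(Bob, 2); (Frank, 5)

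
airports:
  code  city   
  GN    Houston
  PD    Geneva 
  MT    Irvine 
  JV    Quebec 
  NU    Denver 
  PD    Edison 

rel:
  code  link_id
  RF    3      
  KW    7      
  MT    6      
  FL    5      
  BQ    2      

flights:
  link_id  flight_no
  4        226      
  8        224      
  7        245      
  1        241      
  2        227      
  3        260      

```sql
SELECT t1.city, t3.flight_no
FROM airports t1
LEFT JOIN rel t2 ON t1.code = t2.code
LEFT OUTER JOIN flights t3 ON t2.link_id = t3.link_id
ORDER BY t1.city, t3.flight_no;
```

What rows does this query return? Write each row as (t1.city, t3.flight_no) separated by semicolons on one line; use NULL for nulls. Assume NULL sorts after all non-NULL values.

(Denver, NULL); (Edison, NULL); (Geneva, NULL); (Houston, NULL); (Irvine, NULL); (Quebec, NULL)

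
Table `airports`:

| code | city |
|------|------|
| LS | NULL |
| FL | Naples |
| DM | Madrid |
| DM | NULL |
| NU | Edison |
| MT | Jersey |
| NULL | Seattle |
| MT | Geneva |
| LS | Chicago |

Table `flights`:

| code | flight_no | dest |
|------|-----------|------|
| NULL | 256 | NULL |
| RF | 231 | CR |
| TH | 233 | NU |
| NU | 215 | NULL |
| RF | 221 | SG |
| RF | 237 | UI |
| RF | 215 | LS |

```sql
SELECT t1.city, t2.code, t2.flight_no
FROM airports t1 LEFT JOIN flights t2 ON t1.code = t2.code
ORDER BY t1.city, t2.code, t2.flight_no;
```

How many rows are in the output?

LEFT JOIN keeps every row from `airports`; unmatched rows get NULL for `flights`'s columns.
Matching on t1.code = t2.code. A NULL in a compared column never satisfies the condition.
- t1 row (code=LS): no match → kept, t2 columns NULL.
- t1 row (code=FL): no match → kept, t2 columns NULL.
- t1 row (code=DM): no match → kept, t2 columns NULL.
- t1 row (code=DM): no match → kept, t2 columns NULL.
- t1 row (code=NU): matches 1 t2 row(s) → 1 output row(s).
- t1 row (code=MT): no match → kept, t2 columns NULL.
- t1 row (code=NULL): no match → kept, t2 columns NULL.
- t1 row (code=MT): no match → kept, t2 columns NULL.
- t1 row (code=LS): no match → kept, t2 columns NULL.
Total: 1 matched + 8 padded = 9 rows.

9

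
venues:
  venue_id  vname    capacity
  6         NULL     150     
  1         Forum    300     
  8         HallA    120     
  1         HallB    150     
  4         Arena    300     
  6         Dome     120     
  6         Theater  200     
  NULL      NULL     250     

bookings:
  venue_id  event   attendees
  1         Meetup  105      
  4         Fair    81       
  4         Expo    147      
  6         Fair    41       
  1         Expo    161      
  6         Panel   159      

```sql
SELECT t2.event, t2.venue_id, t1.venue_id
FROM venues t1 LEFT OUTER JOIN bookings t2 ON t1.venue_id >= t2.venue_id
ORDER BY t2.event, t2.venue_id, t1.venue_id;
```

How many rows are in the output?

33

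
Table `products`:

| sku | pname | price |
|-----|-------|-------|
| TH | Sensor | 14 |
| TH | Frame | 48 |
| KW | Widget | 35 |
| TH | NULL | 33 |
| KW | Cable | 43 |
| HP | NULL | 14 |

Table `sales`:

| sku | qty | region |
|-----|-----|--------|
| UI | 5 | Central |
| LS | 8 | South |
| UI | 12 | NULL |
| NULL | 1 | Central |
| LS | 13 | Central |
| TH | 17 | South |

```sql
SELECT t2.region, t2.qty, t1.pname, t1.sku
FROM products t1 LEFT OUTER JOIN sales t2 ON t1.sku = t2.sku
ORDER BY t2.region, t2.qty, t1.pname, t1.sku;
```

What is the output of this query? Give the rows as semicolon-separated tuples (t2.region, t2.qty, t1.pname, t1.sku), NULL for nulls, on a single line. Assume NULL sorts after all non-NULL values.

(South, 17, Frame, TH); (South, 17, Sensor, TH); (South, 17, NULL, TH); (NULL, NULL, Cable, KW); (NULL, NULL, Widget, KW); (NULL, NULL, NULL, HP)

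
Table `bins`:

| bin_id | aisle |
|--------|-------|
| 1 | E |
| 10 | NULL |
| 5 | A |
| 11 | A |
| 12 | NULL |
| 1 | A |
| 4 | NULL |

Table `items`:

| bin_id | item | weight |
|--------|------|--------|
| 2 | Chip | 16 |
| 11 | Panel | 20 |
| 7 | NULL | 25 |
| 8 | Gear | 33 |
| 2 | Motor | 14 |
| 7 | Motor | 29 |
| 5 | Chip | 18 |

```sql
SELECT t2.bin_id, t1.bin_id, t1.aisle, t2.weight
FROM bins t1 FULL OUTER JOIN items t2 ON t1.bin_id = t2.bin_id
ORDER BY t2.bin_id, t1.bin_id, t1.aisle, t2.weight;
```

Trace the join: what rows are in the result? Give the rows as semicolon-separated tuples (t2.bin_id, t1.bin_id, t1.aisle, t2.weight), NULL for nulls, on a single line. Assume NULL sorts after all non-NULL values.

(2, NULL, NULL, 14); (2, NULL, NULL, 16); (5, 5, A, 18); (7, NULL, NULL, 25); (7, NULL, NULL, 29); (8, NULL, NULL, 33); (11, 11, A, 20); (NULL, 1, A, NULL); (NULL, 1, E, NULL); (NULL, 4, NULL, NULL); (NULL, 10, NULL, NULL); (NULL, 12, NULL, NULL)

FULL OUTER JOIN keeps every row from both sides; unmatched rows get NULL for the other side's columns.
Matching on t1.bin_id = t2.bin_id.
Matched pairs: 2; unmatched t1 rows kept: 5; unmatched t2 rows kept: 5.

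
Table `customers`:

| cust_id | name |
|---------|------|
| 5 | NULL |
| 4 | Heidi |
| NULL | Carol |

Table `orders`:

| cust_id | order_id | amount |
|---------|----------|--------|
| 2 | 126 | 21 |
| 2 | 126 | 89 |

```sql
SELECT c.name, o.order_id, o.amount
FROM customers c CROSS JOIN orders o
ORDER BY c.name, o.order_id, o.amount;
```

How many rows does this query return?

6

CROSS JOIN pairs every row of `customers` with every row of `orders`: 3 × 2 = 6 rows.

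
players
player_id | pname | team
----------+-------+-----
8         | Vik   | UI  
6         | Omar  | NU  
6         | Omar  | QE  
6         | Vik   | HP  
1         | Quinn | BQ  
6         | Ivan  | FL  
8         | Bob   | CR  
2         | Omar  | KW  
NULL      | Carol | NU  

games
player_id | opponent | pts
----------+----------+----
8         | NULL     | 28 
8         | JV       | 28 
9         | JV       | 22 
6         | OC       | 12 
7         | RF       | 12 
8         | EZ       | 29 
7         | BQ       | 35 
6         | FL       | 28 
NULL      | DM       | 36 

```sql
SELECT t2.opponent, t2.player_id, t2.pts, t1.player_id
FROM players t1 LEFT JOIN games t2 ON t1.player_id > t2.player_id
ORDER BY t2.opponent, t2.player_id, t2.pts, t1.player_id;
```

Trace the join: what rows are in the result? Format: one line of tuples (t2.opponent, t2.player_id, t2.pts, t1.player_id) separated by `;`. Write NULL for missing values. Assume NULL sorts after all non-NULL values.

(BQ, 7, 35, 8); (BQ, 7, 35, 8); (FL, 6, 28, 8); (FL, 6, 28, 8); (OC, 6, 12, 8); (OC, 6, 12, 8); (RF, 7, 12, 8); (RF, 7, 12, 8); (NULL, NULL, NULL, 1); (NULL, NULL, NULL, 2); (NULL, NULL, NULL, 6); (NULL, NULL, NULL, 6); (NULL, NULL, NULL, 6); (NULL, NULL, NULL, 6); (NULL, NULL, NULL, NULL)

LEFT JOIN keeps every row from `players`; unmatched rows get NULL for `games`'s columns.
Matching on t1.player_id > t2.player_id. A NULL in a compared column never satisfies the condition.
Matched pairs: 8; unmatched t1 rows kept: 7.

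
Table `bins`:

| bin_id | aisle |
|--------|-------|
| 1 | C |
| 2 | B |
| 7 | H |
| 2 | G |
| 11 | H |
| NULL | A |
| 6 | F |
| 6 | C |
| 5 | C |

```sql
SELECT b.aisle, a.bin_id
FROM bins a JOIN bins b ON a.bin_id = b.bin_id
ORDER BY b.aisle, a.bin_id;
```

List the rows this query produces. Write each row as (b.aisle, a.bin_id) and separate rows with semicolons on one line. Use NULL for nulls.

INNER JOIN keeps only pairs where the ON condition holds.
Matching on a.bin_id = b.bin_id. A NULL in a compared column never satisfies the condition.
- a (bin_id=1) pairs with 1 row(s) of b.
- a (bin_id=2) pairs with 2 row(s) of b.
- a (bin_id=7) pairs with 1 row(s) of b.
- a (bin_id=2) pairs with 2 row(s) of b.
- a (bin_id=11) pairs with 1 row(s) of b.
- a (bin_id=NULL) has no partner → excluded.
- a (bin_id=6) pairs with 2 row(s) of b.
- a (bin_id=6) pairs with 2 row(s) of b.
- a (bin_id=5) pairs with 1 row(s) of b.

(B, 2); (B, 2); (C, 1); (C, 5); (C, 6); (C, 6); (F, 6); (F, 6); (G, 2); (G, 2); (H, 7); (H, 11)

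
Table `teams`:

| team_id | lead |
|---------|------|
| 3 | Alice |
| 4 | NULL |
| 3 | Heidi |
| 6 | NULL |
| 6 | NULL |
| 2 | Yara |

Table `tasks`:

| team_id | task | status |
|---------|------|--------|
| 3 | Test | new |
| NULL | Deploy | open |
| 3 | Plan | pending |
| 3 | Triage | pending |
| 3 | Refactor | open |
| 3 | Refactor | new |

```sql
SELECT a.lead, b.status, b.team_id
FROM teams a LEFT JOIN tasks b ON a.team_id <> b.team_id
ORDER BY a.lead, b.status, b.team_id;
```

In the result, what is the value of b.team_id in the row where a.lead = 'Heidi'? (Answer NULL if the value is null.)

LEFT JOIN keeps every row from `teams`; unmatched rows get NULL for `tasks`'s columns.
Matching on a.team_id <> b.team_id. A NULL in a compared column never satisfies the condition.
Matched pairs: 20; unmatched a rows kept: 2.

NULL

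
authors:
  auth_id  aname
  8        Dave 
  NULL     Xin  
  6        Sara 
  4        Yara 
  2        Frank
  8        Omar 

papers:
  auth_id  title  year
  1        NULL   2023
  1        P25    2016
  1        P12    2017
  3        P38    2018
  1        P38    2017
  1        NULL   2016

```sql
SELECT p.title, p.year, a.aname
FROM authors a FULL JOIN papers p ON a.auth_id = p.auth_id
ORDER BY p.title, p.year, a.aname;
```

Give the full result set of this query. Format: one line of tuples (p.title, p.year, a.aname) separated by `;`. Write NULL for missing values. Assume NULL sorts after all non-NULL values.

(P12, 2017, NULL); (P25, 2016, NULL); (P38, 2017, NULL); (P38, 2018, NULL); (NULL, 2016, NULL); (NULL, 2023, NULL); (NULL, NULL, Dave); (NULL, NULL, Frank); (NULL, NULL, Omar); (NULL, NULL, Sara); (NULL, NULL, Xin); (NULL, NULL, Yara)

FULL OUTER JOIN keeps every row from both sides; unmatched rows get NULL for the other side's columns.
Matching on a.auth_id = p.auth_id. A NULL in a compared column never satisfies the condition.
Matched pairs: 0; unmatched a rows kept: 6; unmatched p rows kept: 6.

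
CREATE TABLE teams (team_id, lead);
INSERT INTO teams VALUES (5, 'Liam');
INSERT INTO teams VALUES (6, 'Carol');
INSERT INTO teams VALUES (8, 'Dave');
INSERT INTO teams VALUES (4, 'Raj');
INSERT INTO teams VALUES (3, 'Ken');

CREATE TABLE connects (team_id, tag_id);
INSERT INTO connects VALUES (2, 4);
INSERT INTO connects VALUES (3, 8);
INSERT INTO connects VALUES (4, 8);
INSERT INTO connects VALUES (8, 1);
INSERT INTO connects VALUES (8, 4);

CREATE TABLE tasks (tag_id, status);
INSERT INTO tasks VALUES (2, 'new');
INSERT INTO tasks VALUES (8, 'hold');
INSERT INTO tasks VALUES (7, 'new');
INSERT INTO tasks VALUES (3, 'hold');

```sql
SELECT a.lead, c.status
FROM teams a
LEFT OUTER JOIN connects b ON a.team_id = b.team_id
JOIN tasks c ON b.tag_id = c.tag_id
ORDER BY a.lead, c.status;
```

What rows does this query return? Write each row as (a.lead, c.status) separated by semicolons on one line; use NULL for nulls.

(Ken, hold); (Raj, hold)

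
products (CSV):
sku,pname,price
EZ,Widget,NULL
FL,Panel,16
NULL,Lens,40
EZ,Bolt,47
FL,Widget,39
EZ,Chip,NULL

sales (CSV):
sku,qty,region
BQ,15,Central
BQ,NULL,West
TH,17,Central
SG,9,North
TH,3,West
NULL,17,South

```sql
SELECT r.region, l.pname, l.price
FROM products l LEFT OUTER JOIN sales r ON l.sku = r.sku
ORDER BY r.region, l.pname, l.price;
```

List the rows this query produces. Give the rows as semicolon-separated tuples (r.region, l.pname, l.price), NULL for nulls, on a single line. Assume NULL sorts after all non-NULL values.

(NULL, Bolt, 47); (NULL, Chip, NULL); (NULL, Lens, 40); (NULL, Panel, 16); (NULL, Widget, 39); (NULL, Widget, NULL)

LEFT JOIN keeps every row from `products`; unmatched rows get NULL for `sales`'s columns.
Matching on l.sku = r.sku. A NULL in a compared column never satisfies the condition.
- l[0] sku=EZ → no match; kept with NULLs on the r side.
- l[1] sku=FL → no match; kept with NULLs on the r side.
- l[2] sku=NULL → no match; kept with NULLs on the r side.
- l[3] sku=EZ → no match; kept with NULLs on the r side.
- l[4] sku=FL → no match; kept with NULLs on the r side.
- l[5] sku=EZ → no match; kept with NULLs on the r side.
After projecting and ordering:
r.region | l.pname | l.price
NULL | Bolt | 47
NULL | Chip | NULL
NULL | Lens | 40
NULL | Panel | 16
NULL | Widget | 39
NULL | Widget | NULL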